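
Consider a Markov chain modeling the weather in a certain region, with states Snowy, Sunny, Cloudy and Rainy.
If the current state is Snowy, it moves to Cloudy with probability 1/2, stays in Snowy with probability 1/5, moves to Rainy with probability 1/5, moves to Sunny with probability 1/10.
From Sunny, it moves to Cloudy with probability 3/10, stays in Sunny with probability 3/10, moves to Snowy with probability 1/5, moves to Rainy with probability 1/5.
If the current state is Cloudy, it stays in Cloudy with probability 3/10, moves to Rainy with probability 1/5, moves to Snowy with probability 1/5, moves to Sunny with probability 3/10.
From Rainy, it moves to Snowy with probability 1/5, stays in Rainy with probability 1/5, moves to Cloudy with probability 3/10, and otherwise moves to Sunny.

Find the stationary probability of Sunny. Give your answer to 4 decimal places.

Let the stationary distribution be π with π = πP and π_1 + π_2 + π_3 + π_4 = 1.
π_1 = 0.2·π_1 + 0.2·π_2 + 0.2·π_3 + 0.2·π_4
π_2 = 0.1·π_1 + 0.3·π_2 + 0.3·π_3 + 0.3·π_4
π_3 = 0.5·π_1 + 0.3·π_2 + 0.3·π_3 + 0.3·π_4
Solving with the normalization constraint gives π = (0.2000, 0.2600, 0.3400, 0.2000).
So the stationary probability of Sunny is 0.2600.

0.2600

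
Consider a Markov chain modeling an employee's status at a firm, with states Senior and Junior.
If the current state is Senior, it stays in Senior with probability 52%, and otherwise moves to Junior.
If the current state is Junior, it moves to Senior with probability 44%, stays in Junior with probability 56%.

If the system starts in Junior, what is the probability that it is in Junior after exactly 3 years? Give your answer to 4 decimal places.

0.5220

Propagate the distribution vector 3 years from Junior.
After 0 years: (0.0000, 1.0000)
After 1 year: (0.4400, 0.5600)
After 2 years: (0.4752, 0.5248)
After 3 years: (0.4780, 0.5220)
P(in Junior after 3 years) = 0.5220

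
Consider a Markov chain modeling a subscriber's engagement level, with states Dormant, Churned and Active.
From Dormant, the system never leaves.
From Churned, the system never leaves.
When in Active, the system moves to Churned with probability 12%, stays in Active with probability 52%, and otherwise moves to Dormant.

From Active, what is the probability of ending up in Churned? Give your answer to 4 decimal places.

Let h(s) be the probability of absorption at Churned starting from transient state s. Then h(Churned) = 1 and h(Dormant) = 0. By first-step analysis:
h(Active) = 0.36·0 + 0.12·1 + 0.52·h(Active)
Solving: h(Active) = 0.2500.
Starting from Active, the probability is 0.2500.

0.2500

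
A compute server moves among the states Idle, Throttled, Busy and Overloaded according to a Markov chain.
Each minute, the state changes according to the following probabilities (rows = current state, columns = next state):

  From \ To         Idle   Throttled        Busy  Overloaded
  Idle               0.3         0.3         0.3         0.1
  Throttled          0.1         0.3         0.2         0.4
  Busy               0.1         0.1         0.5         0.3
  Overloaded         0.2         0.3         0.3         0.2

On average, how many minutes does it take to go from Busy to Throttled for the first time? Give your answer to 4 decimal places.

5.5556

Let t(s) be the expected number of minutes to first reach Throttled from state s, with t(Throttled) = 0. Conditioning on the first minute:
t(Idle) = 1 + 0.3·t(Idle) + 0.3·t(Busy) + 0.1·t(Overloaded)
t(Busy) = 1 + 0.1·t(Idle) + 0.5·t(Busy) + 0.3·t(Overloaded)
t(Overloaded) = 1 + 0.2·t(Idle) + 0.3·t(Busy) + 0.2·t(Overloaded)
Solving: t(Idle) = 4.4444, t(Busy) = 5.5556, t(Overloaded) = 4.4444.
Expected minutes from Busy to Throttled: 5.5556.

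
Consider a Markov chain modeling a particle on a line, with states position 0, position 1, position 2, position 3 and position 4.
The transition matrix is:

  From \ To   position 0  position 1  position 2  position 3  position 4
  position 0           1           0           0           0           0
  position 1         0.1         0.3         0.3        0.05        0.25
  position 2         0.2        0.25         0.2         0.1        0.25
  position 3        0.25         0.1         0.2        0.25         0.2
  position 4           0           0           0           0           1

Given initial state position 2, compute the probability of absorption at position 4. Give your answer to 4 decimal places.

0.5757

Let h(s) be the probability of absorption at position 4 starting from transient state s. Then h(position 4) = 1 and h(position 0) = 0. By first-step analysis:
h(position 1) = 0.1·0 + 0.3·h(position 1) + 0.3·h(position 2) + 0.05·h(position 3) + 0.25·1
h(position 2) = 0.2·0 + 0.25·h(position 1) + 0.2·h(position 2) + 0.1·h(position 3) + 0.25·1
h(position 3) = 0.25·0 + 0.1·h(position 1) + 0.2·h(position 2) + 0.25·h(position 3) + 0.2·1
Solving: h(position 1) = 0.6400, h(position 2) = 0.5757, h(position 3) = 0.5055.
Starting from position 2, the probability is 0.5757.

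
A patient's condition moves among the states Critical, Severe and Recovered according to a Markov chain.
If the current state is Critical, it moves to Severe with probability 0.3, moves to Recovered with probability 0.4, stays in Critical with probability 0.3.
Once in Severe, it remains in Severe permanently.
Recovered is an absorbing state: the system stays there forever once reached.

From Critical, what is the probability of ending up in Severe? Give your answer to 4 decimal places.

0.4286

Let h(s) be the probability of absorption at Severe starting from transient state s. Then h(Severe) = 1 and h(Recovered) = 0. By first-step analysis:
h(Critical) = 0.3·h(Critical) + 0.3·1 + 0.4·0
Solving: h(Critical) = 0.4286.
Starting from Critical, the probability is 0.4286.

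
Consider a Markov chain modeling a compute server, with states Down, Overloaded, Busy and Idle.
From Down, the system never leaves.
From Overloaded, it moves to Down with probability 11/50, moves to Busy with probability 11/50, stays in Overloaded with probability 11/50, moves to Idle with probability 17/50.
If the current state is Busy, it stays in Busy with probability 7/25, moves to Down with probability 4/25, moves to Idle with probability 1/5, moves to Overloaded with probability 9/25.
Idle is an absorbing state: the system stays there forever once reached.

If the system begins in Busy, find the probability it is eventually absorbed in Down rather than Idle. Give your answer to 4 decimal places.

Let h(s) be the probability of absorption at Down starting from transient state s. Then h(Down) = 1 and h(Idle) = 0. By first-step analysis:
h(Overloaded) = 0.22·1 + 0.22·h(Overloaded) + 0.22·h(Busy) + 0.34·0
h(Busy) = 0.16·1 + 0.36·h(Overloaded) + 0.28·h(Busy) + 0.2·0
Solving: h(Overloaded) = 0.4013, h(Busy) = 0.4229.
Starting from Busy, the probability is 0.4229.

0.4229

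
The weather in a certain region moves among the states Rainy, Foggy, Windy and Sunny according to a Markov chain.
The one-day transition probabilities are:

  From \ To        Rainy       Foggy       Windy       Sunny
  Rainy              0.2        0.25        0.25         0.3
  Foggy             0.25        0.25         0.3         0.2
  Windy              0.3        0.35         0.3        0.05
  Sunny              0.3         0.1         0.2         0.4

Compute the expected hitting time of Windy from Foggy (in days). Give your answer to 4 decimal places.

3.8568

Let t(s) be the expected number of days to first reach Windy from state s, with t(Windy) = 0. Conditioning on the first day:
t(Rainy) = 1 + 0.2·t(Rainy) + 0.25·t(Foggy) + 0.3·t(Sunny)
t(Foggy) = 1 + 0.25·t(Rainy) + 0.25·t(Foggy) + 0.2·t(Sunny)
t(Sunny) = 1 + 0.3·t(Rainy) + 0.1·t(Foggy) + 0.4·t(Sunny)
Solving: t(Rainy) = 4.0878, t(Foggy) = 3.8568, t(Sunny) = 4.3533.
Expected days from Foggy to Windy: 3.8568.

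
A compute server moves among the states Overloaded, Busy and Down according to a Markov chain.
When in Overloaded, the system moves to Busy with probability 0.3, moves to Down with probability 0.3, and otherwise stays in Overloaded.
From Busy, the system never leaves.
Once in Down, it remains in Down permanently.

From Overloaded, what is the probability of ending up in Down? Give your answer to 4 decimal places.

Let h(s) be the probability of absorption at Down starting from transient state s. Then h(Down) = 1 and h(Busy) = 0. By first-step analysis:
h(Overloaded) = 0.4·h(Overloaded) + 0.3·0 + 0.3·1
Solving: h(Overloaded) = 0.5000.
Starting from Overloaded, the probability is 0.5000.

0.5000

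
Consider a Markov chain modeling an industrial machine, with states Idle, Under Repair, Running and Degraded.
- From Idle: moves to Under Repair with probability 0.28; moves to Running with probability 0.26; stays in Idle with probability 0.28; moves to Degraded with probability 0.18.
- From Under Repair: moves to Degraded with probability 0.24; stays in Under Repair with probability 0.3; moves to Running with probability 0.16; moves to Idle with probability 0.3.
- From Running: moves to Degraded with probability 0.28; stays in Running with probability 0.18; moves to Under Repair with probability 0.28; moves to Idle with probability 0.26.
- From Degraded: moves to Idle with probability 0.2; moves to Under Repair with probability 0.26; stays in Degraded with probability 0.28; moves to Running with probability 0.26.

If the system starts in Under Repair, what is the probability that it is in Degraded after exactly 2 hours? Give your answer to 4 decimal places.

Propagate the distribution vector 2 hours from Under Repair.
After 0 hours: (0.0000, 1.0000, 0.0000, 0.0000)
After 1 hour: (0.3000, 0.3000, 0.1600, 0.2400)
After 2 hours: (0.2636, 0.2812, 0.2172, 0.2380)
P(in Degraded after 2 hours) = 0.2380

0.2380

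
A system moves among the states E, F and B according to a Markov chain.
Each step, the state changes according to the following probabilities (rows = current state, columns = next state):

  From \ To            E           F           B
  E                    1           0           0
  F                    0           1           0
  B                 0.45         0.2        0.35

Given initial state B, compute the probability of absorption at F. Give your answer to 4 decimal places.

0.3077

Let h(s) be the probability of absorption at F starting from transient state s. Then h(F) = 1 and h(E) = 0. By first-step analysis:
h(B) = 0.45·0 + 0.2·1 + 0.35·h(B)
Solving: h(B) = 0.3077.
Starting from B, the probability is 0.3077.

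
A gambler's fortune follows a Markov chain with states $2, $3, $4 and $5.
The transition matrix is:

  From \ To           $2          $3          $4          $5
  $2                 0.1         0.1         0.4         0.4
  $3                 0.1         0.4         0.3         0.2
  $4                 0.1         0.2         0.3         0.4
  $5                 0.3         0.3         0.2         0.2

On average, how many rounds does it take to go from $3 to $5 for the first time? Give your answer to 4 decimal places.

Let t(s) be the expected number of rounds to first reach $5 from state s, with t($5) = 0. Conditioning on the first round:
t($2) = 1 + 0.1·t($2) + 0.1·t($3) + 0.4·t($4)
t($3) = 1 + 0.1·t($2) + 0.4·t($3) + 0.3·t($4)
t($4) = 1 + 0.1·t($2) + 0.2·t($3) + 0.3·t($4)
Solving: t($2) = 2.7660, t($3) = 3.5461, t($4) = 2.8369.
Expected rounds from $3 to $5: 3.5461.

3.5461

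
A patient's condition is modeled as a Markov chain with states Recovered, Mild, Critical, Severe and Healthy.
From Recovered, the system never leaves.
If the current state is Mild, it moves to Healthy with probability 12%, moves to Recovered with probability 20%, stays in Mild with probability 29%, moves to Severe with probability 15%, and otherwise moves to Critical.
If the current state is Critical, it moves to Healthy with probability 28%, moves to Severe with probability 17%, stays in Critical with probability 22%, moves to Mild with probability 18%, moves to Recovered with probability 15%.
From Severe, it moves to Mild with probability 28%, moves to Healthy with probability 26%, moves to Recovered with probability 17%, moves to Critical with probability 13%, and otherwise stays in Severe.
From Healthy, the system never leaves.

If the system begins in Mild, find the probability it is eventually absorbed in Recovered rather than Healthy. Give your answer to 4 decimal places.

0.5105

Let h(s) be the probability of absorption at Recovered starting from transient state s. Then h(Recovered) = 1 and h(Healthy) = 0. By first-step analysis:
h(Mild) = 0.2·1 + 0.29·h(Mild) + 0.24·h(Critical) + 0.15·h(Severe) + 0.12·0
h(Critical) = 0.15·1 + 0.18·h(Mild) + 0.22·h(Critical) + 0.17·h(Severe) + 0.28·0
h(Severe) = 0.17·1 + 0.28·h(Mild) + 0.13·h(Critical) + 0.16·h(Severe) + 0.26·0
Solving: h(Mild) = 0.5105, h(Critical) = 0.4050, h(Severe) = 0.4352.
Starting from Mild, the probability is 0.5105.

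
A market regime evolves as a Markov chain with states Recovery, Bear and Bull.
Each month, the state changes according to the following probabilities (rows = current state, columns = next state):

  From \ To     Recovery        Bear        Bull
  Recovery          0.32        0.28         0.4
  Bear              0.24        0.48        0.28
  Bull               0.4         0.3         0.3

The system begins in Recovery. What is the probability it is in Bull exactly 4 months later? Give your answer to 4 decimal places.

0.3248

Propagate the distribution vector 4 months from Recovery.
After 0 months: (1.0000, 0.0000, 0.0000)
After 1 month: (0.3200, 0.2800, 0.4000)
After 2 months: (0.3296, 0.3440, 0.3264)
After 3 months: (0.3186, 0.3553, 0.3261)
After 4 months: (0.3177, 0.3576, 0.3248)
P(in Bull after 4 months) = 0.3248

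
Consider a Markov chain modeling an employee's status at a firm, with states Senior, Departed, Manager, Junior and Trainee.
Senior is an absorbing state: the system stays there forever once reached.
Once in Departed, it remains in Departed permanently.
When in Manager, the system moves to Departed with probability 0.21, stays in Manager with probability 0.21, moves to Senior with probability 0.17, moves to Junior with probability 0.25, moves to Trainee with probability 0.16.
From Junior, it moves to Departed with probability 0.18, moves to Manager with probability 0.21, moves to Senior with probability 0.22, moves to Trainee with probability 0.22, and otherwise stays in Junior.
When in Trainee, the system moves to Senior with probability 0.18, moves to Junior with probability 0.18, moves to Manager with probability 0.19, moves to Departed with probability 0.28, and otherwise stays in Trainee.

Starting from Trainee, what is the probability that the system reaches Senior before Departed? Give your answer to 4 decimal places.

Let h(s) be the probability of absorption at Senior starting from transient state s. Then h(Senior) = 1 and h(Departed) = 0. By first-step analysis:
h(Manager) = 0.17·1 + 0.21·0 + 0.21·h(Manager) + 0.25·h(Junior) + 0.16·h(Trainee)
h(Junior) = 0.22·1 + 0.18·0 + 0.21·h(Manager) + 0.17·h(Junior) + 0.22·h(Trainee)
h(Trainee) = 0.18·1 + 0.28·0 + 0.19·h(Manager) + 0.18·h(Junior) + 0.17·h(Trainee)
Solving: h(Manager) = 0.4587, h(Junior) = 0.4949, h(Trainee) = 0.4292.
Starting from Trainee, the probability is 0.4292.

0.4292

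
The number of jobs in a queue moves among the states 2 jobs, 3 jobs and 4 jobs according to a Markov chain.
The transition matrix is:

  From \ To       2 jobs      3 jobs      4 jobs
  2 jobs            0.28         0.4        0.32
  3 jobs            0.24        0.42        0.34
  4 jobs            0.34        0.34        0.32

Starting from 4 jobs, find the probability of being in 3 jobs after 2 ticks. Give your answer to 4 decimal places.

Sum over the intermediate state after 1 tick:
P = P(4 jobs→2 jobs)·P(2 jobs→3 jobs) + P(4 jobs→3 jobs)·P(3 jobs→3 jobs) + P(4 jobs→4 jobs)·P(4 jobs→3 jobs)
  = 0.34×0.4 + 0.34×0.42 + 0.32×0.34
  = 0.1360 + 0.1428 + 0.1088 = 0.3876

0.3876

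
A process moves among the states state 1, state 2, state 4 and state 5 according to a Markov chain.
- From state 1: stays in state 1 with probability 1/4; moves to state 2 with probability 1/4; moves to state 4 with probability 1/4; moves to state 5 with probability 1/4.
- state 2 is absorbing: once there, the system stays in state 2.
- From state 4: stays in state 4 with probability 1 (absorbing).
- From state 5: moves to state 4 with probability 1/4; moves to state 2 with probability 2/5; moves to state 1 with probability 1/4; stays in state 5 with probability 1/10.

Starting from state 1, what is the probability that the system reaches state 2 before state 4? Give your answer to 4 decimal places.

Let h(s) be the probability of absorption at state 2 starting from transient state s. Then h(state 2) = 1 and h(state 4) = 0. By first-step analysis:
h(state 1) = 0.25·h(state 1) + 0.25·1 + 0.25·0 + 0.25·h(state 5)
h(state 5) = 0.25·h(state 1) + 0.4·1 + 0.25·0 + 0.1·h(state 5)
Solving: h(state 1) = 0.5306, h(state 5) = 0.5918.
Starting from state 1, the probability is 0.5306.

0.5306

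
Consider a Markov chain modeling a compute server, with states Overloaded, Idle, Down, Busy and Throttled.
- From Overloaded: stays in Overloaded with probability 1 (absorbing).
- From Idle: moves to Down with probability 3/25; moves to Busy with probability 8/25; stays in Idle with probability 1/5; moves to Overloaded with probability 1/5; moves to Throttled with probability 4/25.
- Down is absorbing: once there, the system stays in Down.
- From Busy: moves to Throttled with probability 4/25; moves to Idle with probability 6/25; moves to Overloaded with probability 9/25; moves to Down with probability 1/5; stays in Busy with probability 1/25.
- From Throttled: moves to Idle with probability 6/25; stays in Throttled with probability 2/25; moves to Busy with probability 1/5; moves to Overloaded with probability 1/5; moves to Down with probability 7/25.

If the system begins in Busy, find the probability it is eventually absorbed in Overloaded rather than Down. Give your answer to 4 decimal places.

Let h(s) be the probability of absorption at Overloaded starting from transient state s. Then h(Overloaded) = 1 and h(Down) = 0. By first-step analysis:
h(Idle) = 0.2·1 + 0.2·h(Idle) + 0.12·0 + 0.32·h(Busy) + 0.16·h(Throttled)
h(Busy) = 0.36·1 + 0.24·h(Idle) + 0.2·0 + 0.04·h(Busy) + 0.16·h(Throttled)
h(Throttled) = 0.2·1 + 0.24·h(Idle) + 0.28·0 + 0.2·h(Busy) + 0.08·h(Throttled)
Solving: h(Idle) = 0.5939, h(Busy) = 0.6075, h(Throttled) = 0.5044.
Starting from Busy, the probability is 0.6075.

0.6075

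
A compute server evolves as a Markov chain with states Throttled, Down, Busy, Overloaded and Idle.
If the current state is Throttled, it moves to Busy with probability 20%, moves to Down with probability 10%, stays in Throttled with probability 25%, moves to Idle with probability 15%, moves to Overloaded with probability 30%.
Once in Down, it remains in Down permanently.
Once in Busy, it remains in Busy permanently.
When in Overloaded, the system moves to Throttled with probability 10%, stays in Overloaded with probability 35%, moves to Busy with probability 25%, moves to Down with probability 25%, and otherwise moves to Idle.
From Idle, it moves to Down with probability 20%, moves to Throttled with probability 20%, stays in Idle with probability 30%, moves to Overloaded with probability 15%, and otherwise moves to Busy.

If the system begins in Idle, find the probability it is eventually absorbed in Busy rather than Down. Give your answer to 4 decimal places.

0.4856

Let h(s) be the probability of absorption at Busy starting from transient state s. Then h(Busy) = 1 and h(Down) = 0. By first-step analysis:
h(Throttled) = 0.25·h(Throttled) + 0.1·0 + 0.2·1 + 0.3·h(Overloaded) + 0.15·h(Idle)
h(Overloaded) = 0.1·h(Throttled) + 0.25·0 + 0.25·1 + 0.35·h(Overloaded) + 0.05·h(Idle)
h(Idle) = 0.2·h(Throttled) + 0.2·0 + 0.15·1 + 0.15·h(Overloaded) + 0.3·h(Idle)
Solving: h(Throttled) = 0.5675, h(Overloaded) = 0.5093, h(Idle) = 0.4856.
Starting from Idle, the probability is 0.4856.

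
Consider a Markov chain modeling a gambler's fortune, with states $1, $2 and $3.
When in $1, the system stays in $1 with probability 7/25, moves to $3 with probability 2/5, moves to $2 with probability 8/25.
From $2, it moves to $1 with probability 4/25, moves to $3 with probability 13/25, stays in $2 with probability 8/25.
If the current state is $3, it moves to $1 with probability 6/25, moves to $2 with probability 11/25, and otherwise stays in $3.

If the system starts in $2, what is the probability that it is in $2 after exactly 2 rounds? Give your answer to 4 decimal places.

0.3824

Sum over the intermediate state after 1 round:
P = P($2→$1)·P($1→$2) + P($2→$2)·P($2→$2) + P($2→$3)·P($3→$2)
  = 0.16×0.32 + 0.32×0.32 + 0.52×0.44
  = 0.0512 + 0.1024 + 0.2288 = 0.3824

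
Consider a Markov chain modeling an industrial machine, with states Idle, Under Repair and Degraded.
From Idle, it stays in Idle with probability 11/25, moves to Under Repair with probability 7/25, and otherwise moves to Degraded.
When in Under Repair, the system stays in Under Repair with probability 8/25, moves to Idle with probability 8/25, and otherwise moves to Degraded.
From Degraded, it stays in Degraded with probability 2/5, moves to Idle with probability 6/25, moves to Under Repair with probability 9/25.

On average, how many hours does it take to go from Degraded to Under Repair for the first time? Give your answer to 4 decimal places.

Let t(s) be the expected number of hours to first reach Under Repair from state s, with t(Under Repair) = 0. Conditioning on the first hour:
t(Idle) = 1 + 0.44·t(Idle) + 0.28·t(Degraded)
t(Degraded) = 1 + 0.24·t(Idle) + 0.4·t(Degraded)
Solving: t(Idle) = 3.2738, t(Degraded) = 2.9762.
Expected hours from Degraded to Under Repair: 2.9762.

2.9762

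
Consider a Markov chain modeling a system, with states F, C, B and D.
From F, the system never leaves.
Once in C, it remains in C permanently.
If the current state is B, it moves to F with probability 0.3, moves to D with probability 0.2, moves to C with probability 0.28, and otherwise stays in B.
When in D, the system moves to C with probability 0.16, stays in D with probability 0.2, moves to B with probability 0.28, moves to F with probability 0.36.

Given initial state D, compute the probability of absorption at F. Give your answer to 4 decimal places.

0.6423

Let h(s) be the probability of absorption at F starting from transient state s. Then h(F) = 1 and h(C) = 0. By first-step analysis:
h(B) = 0.3·1 + 0.28·0 + 0.22·h(B) + 0.2·h(D)
h(D) = 0.36·1 + 0.16·0 + 0.28·h(B) + 0.2·h(D)
Solving: h(B) = 0.5493, h(D) = 0.6423.
Starting from D, the probability is 0.6423.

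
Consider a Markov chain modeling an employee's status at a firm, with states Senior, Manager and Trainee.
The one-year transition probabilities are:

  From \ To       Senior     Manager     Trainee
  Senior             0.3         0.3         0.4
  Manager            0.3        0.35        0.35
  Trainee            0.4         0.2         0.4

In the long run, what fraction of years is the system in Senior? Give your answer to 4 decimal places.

0.3386

Let the stationary distribution be π with π = πP and π_1 + π_2 + π_3 = 1.
π_1 = 0.3·π_1 + 0.3·π_2 + 0.4·π_3
π_2 = 0.3·π_1 + 0.35·π_2 + 0.2·π_3
Solving with the normalization constraint gives π = (0.3386, 0.2751, 0.3862).
So the stationary probability of Senior is 0.3386.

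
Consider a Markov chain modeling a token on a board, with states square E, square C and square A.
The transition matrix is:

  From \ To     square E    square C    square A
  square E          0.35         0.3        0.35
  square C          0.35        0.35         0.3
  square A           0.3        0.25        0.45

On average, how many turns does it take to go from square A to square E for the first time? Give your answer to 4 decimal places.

3.1858

Let t(s) be the expected number of turns to first reach square E from state s, with t(square E) = 0. Conditioning on the first turn:
t(square C) = 1 + 0.35·t(square C) + 0.3·t(square A)
t(square A) = 1 + 0.25·t(square C) + 0.45·t(square A)
Solving: t(square C) = 3.0088, t(square A) = 3.1858.
Expected turns from square A to square E: 3.1858.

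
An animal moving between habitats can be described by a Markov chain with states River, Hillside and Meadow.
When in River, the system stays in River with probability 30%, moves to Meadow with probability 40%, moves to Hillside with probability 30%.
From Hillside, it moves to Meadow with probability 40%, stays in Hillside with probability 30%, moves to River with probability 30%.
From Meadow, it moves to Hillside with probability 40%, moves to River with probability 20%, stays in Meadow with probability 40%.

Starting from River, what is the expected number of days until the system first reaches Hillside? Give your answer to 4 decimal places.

2.9412

Let t(s) be the expected number of days to first reach Hillside from state s, with t(Hillside) = 0. Conditioning on the first day:
t(River) = 1 + 0.3·t(River) + 0.4·t(Meadow)
t(Meadow) = 1 + 0.2·t(River) + 0.4·t(Meadow)
Solving: t(River) = 2.9412, t(Meadow) = 2.6471.
Expected days from River to Hillside: 2.9412.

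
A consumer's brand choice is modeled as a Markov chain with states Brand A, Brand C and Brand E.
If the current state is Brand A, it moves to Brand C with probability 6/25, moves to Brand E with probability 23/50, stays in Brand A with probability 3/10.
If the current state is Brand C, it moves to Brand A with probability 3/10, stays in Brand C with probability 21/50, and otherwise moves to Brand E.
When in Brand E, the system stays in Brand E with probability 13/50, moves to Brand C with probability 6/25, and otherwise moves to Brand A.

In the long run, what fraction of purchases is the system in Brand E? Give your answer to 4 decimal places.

0.3394

Let the stationary distribution be π with π = πP and π_1 + π_2 + π_3 = 1.
π_1 = 0.3·π_1 + 0.3·π_2 + 0.5·π_3
π_2 = 0.24·π_1 + 0.42·π_2 + 0.24·π_3
Solving with the normalization constraint gives π = (0.3679, 0.2927, 0.3394).
So the stationary probability of Brand E is 0.3394.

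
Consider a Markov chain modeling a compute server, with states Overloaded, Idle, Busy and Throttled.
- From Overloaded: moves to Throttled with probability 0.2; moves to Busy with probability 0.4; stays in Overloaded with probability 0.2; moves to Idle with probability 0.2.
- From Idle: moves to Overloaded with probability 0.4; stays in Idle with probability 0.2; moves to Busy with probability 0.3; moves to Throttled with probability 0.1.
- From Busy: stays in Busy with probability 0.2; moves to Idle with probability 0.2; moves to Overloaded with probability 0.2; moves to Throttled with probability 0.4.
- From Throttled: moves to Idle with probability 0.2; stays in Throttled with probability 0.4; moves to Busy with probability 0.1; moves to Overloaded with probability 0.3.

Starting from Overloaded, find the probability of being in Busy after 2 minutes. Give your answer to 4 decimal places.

0.2400

Propagate the distribution vector 2 minutes from Overloaded.
After 0 minutes: (1.0000, 0.0000, 0.0000, 0.0000)
After 1 minute: (0.2000, 0.2000, 0.4000, 0.2000)
After 2 minutes: (0.2600, 0.2000, 0.2400, 0.3000)
P(in Busy after 2 minutes) = 0.2400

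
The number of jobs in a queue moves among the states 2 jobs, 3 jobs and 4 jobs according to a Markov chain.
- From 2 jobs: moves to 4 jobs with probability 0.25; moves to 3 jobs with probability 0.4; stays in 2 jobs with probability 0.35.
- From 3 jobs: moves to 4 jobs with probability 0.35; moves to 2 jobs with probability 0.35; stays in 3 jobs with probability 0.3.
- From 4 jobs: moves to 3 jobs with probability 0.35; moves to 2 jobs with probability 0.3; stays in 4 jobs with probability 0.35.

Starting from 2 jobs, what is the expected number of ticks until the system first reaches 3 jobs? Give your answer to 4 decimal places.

2.5899

Let t(s) be the expected number of ticks to first reach 3 jobs from state s, with t(3 jobs) = 0. Conditioning on the first tick:
t(2 jobs) = 1 + 0.35·t(2 jobs) + 0.25·t(4 jobs)
t(4 jobs) = 1 + 0.3·t(2 jobs) + 0.35·t(4 jobs)
Solving: t(2 jobs) = 2.5899, t(4 jobs) = 2.7338.
Expected ticks from 2 jobs to 3 jobs: 2.5899.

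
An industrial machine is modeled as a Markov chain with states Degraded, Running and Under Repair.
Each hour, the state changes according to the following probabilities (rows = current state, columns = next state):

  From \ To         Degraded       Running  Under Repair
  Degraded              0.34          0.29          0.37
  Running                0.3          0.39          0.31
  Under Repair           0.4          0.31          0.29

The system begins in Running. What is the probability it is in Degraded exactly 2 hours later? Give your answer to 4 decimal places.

0.3430

Sum over the intermediate state after 1 hour:
P = P(Running→Degraded)·P(Degraded→Degraded) + P(Running→Running)·P(Running→Degraded) + P(Running→Under Repair)·P(Under Repair→Degraded)
  = 0.3×0.34 + 0.39×0.3 + 0.31×0.4
  = 0.1020 + 0.1170 + 0.1240 = 0.3430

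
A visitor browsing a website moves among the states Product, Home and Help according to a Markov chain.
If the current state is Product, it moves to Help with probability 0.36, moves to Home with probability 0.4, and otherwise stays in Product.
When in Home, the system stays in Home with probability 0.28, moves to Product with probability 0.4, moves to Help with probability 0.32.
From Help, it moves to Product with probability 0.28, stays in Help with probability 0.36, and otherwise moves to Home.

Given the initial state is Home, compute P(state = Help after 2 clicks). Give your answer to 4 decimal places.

Sum over the intermediate state after 1 click:
P = P(Home→Product)·P(Product→Help) + P(Home→Home)·P(Home→Help) + P(Home→Help)·P(Help→Help)
  = 0.4×0.36 + 0.28×0.32 + 0.32×0.36
  = 0.1440 + 0.0896 + 0.1152 = 0.3488

0.3488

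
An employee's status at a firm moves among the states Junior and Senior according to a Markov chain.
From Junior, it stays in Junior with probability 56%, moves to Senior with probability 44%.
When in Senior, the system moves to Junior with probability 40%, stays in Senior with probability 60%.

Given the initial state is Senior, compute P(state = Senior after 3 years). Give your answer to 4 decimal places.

0.5258

Propagate the distribution vector 3 years from Senior.
After 0 years: (0.0000, 1.0000)
After 1 year: (0.4000, 0.6000)
After 2 years: (0.4640, 0.5360)
After 3 years: (0.4742, 0.5258)
P(in Senior after 3 years) = 0.5258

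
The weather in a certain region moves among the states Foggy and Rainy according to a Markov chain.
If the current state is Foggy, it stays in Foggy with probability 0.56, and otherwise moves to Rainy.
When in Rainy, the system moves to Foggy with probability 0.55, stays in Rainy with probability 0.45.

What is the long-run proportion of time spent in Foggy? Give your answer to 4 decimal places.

0.5556

Let the stationary distribution be π with π = πP and π_1 + π_2 = 1.
π_1 = 0.56·π_1 + 0.55·π_2
Solving with the normalization constraint gives π = (0.5556, 0.4444).
So the stationary probability of Foggy is 0.5556.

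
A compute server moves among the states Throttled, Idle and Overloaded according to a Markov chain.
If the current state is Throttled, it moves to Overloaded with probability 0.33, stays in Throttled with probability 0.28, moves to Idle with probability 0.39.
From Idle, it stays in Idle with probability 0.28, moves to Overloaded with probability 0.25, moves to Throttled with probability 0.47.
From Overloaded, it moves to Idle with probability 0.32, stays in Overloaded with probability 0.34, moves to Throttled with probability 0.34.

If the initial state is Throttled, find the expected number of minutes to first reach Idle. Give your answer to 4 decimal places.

Let t(s) be the expected number of minutes to first reach Idle from state s, with t(Idle) = 0. Conditioning on the first minute:
t(Throttled) = 1 + 0.28·t(Throttled) + 0.33·t(Overloaded)
t(Overloaded) = 1 + 0.34·t(Throttled) + 0.34·t(Overloaded)
Solving: t(Throttled) = 2.7273, t(Overloaded) = 2.9201.
Expected minutes from Throttled to Idle: 2.7273.

2.7273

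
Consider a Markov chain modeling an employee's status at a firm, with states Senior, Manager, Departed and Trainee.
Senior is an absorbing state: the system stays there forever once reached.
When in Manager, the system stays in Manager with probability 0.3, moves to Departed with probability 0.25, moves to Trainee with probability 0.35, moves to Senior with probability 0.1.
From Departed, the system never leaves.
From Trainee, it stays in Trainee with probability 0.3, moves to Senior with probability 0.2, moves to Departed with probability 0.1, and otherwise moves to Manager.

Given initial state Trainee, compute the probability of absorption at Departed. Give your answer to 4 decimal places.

0.4857

Let h(s) be the probability of absorption at Departed starting from transient state s. Then h(Departed) = 1 and h(Senior) = 0. By first-step analysis:
h(Manager) = 0.1·0 + 0.3·h(Manager) + 0.25·1 + 0.35·h(Trainee)
h(Trainee) = 0.2·0 + 0.4·h(Manager) + 0.1·1 + 0.3·h(Trainee)
Solving: h(Manager) = 0.6000, h(Trainee) = 0.4857.
Starting from Trainee, the probability is 0.4857.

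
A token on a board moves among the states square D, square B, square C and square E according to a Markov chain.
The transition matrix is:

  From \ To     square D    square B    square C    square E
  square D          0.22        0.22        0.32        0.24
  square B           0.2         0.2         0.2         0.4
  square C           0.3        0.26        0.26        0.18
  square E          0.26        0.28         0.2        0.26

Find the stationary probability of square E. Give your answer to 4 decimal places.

0.2693

Let the stationary distribution be π with π = πP and π_1 + π_2 + π_3 + π_4 = 1.
π_1 = 0.22·π_1 + 0.2·π_2 + 0.3·π_3 + 0.26·π_4
π_2 = 0.22·π_1 + 0.2·π_2 + 0.26·π_3 + 0.28·π_4
π_3 = 0.32·π_1 + 0.2·π_2 + 0.26·π_3 + 0.2·π_4
Solving with the normalization constraint gives π = (0.2455, 0.2411, 0.2441, 0.2693).
So the stationary probability of square E is 0.2693.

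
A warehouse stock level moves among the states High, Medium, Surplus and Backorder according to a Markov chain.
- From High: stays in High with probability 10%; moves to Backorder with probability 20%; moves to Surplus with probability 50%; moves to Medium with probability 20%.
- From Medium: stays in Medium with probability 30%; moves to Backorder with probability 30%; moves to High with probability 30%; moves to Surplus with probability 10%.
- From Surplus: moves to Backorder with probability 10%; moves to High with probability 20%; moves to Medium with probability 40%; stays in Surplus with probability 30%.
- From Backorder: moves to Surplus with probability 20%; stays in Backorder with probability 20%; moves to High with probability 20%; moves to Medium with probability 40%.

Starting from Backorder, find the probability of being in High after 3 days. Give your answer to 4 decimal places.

0.2100

Propagate the distribution vector 3 days from Backorder.
After 0 days: (0.0000, 0.0000, 0.0000, 1.0000)
After 1 day: (0.2000, 0.4000, 0.2000, 0.2000)
After 2 days: (0.2200, 0.3200, 0.2400, 0.2200)
After 3 days: (0.2100, 0.3240, 0.2580, 0.2080)
P(in High after 3 days) = 0.2100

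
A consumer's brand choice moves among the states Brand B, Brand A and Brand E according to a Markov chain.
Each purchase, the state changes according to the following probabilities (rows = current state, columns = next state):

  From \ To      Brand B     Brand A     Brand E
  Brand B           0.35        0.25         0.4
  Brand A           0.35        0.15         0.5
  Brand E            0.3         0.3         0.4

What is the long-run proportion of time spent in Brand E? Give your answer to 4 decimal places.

Let the stationary distribution be π with π = πP and π_1 + π_2 + π_3 = 1.
π_1 = 0.35·π_1 + 0.35·π_2 + 0.3·π_3
π_2 = 0.25·π_1 + 0.15·π_2 + 0.3·π_3
Solving with the normalization constraint gives π = (0.3288, 0.2466, 0.4247).
So the stationary probability of Brand E is 0.4247.

0.4247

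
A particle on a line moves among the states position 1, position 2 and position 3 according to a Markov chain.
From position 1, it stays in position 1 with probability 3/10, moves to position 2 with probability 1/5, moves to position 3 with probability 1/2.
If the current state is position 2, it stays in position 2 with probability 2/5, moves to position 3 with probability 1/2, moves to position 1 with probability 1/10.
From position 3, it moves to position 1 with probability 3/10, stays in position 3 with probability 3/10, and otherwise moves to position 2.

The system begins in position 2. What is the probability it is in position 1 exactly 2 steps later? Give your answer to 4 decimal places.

Sum over the intermediate state after 1 step:
P = P(position 2→position 1)·P(position 1→position 1) + P(position 2→position 2)·P(position 2→position 1) + P(position 2→position 3)·P(position 3→position 1)
  = 0.1×0.3 + 0.4×0.1 + 0.5×0.3
  = 0.0300 + 0.0400 + 0.1500 = 0.2200

0.2200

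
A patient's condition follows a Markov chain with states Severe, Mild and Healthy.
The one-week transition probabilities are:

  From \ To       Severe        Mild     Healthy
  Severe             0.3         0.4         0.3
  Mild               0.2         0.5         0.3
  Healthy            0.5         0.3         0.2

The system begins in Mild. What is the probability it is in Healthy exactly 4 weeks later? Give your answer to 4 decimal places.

Propagate the distribution vector 4 weeks from Mild.
After 0 weeks: (0.0000, 1.0000, 0.0000)
After 1 week: (0.2000, 0.5000, 0.3000)
After 2 weeks: (0.3100, 0.4200, 0.2700)
After 3 weeks: (0.3120, 0.4150, 0.2730)
After 4 weeks: (0.3131, 0.4142, 0.2727)
P(in Healthy after 4 weeks) = 0.2727

0.2727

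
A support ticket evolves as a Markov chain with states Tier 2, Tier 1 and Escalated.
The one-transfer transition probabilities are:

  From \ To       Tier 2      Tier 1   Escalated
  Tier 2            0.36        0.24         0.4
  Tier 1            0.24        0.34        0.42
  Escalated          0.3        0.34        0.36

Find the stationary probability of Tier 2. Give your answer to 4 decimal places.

0.2994

Let the stationary distribution be π with π = πP and π_1 + π_2 + π_3 = 1.
π_1 = 0.36·π_1 + 0.24·π_2 + 0.3·π_3
π_2 = 0.24·π_1 + 0.34·π_2 + 0.34·π_3
Solving with the normalization constraint gives π = (0.2994, 0.3101, 0.3906).
So the stationary probability of Tier 2 is 0.2994.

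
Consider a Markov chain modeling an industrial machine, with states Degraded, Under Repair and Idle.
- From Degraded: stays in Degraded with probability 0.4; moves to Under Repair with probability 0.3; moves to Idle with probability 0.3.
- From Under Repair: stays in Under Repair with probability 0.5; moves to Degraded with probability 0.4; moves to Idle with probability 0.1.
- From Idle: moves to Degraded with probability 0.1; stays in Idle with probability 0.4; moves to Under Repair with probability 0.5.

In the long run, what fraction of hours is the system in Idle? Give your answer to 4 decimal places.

0.2368

Let the stationary distribution be π with π = πP and π_1 + π_2 + π_3 = 1.
π_1 = 0.4·π_1 + 0.4·π_2 + 0.1·π_3
π_2 = 0.3·π_1 + 0.5·π_2 + 0.5·π_3
Solving with the normalization constraint gives π = (0.3289, 0.4342, 0.2368).
So the stationary probability of Idle is 0.2368.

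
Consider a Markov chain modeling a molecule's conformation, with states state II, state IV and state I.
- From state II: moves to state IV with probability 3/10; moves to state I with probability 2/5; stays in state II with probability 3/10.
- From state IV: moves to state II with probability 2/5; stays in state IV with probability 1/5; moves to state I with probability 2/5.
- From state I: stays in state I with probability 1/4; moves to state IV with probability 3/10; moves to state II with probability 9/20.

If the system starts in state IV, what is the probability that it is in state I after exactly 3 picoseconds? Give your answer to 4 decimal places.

Propagate the distribution vector 3 picoseconds from state IV.
After 0 picoseconds: (0.0000, 1.0000, 0.0000)
After 1 picosecond: (0.4000, 0.2000, 0.4000)
After 2 picoseconds: (0.3800, 0.2800, 0.3400)
After 3 picoseconds: (0.3790, 0.2720, 0.3490)
P(in state I after 3 picoseconds) = 0.3490

0.3490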